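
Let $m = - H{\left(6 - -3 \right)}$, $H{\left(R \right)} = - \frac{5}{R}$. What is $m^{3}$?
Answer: $\frac{125}{729} \approx 0.17147$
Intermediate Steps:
$m = \frac{5}{9}$ ($m = - \frac{-5}{6 - -3} = - \frac{-5}{6 + 3} = - \frac{-5}{9} = \left(-1\right) \left(- \frac{5}{9}\right) = \frac{5}{9} \approx 0.55556$)
$m^{3} = \left(\frac{5}{9}\right)^{3} = \frac{125}{729}$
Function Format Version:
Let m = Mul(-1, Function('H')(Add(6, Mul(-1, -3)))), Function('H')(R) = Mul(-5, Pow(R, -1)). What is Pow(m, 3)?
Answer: Rational(125, 729) ≈ 0.17147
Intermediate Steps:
m = Rational(5, 9) (m = Mul(-1, Mul(-5, Pow(Add(6, Mul(-1, -3)), -1))) = Mul(-1, Mul(-5, Pow(Add(6, 3), -1))) = Mul(-1, Mul(-5, Pow(9, -1))) = Mul(-1, Mul(-5, Rational(1, 9))) = Mul(-1, Rational(-5, 9)) = Rational(5, 9) ≈ 0.55556)
Pow(m, 3) = Pow(Rational(5, 9), 3) = Rational(125, 729)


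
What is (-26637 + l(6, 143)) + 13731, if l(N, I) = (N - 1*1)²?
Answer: -12881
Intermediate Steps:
l(N, I) = (-1 + N)² (l(N, I) = (N - 1)² = (-1 + N)²)
(-26637 + l(6, 143)) + 13731 = (-26637 + (-1 + 6)²) + 13731 = (-26637 + 5²) + 13731 = (-26637 + 25) + 13731 = -26612 + 13731 = -12881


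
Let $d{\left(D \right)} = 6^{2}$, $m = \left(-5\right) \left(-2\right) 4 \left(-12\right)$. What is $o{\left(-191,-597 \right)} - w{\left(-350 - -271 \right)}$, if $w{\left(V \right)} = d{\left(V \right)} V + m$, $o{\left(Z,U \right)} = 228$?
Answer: $3552$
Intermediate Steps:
$m = -480$ ($m = 10 \cdot 4 \left(-12\right) = 40 \left(-12\right) = -480$)
$d{\left(D \right)} = 36$
$w{\left(V \right)} = -480 + 36 V$ ($w{\left(V \right)} = 36 V - 480 = -480 + 36 V$)
$o{\left(-191,-597 \right)} - w{\left(-350 - -271 \right)} = 228 - \left(-480 + 36 \left(-350 - -271\right)\right) = 228 - \left(-480 + 36 \left(-350 + 271\right)\right) = 228 - \left(-480 + 36 \left(-79\right)\right) = 228 - \left(-480 - 2844\right) = 228 - -3324 = 228 + 3324 = 3552$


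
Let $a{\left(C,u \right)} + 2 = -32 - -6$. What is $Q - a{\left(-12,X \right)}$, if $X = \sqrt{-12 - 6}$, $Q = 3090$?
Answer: $3118$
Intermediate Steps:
$X = 3 i \sqrt{2}$ ($X = \sqrt{-18} = 3 i \sqrt{2} \approx 4.2426 i$)
$a{\left(C,u \right)} = -28$ ($a{\left(C,u \right)} = -2 - 26 = -28$)
$Q - a{\left(-12,X \right)} = 3090 - -28 = 3090 + 28 = 3118$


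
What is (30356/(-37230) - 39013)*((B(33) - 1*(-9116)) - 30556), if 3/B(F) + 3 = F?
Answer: 155705595649027/186150 ≈ 8.3645e+8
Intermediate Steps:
B(F) = 3/(-3 + F)
(30356/(-37230) - 39013)*((B(33) - 1*(-9116)) - 30556) = (30356/(-37230) - 39013)*((3/(-3 + 33) - 1*(-9116)) - 30556) = (30356*(-1/37230) - 39013)*((3/30 + 9116) - 30556) = (-15178/18615 - 39013)*((3*(1/30) + 9116) - 30556) = -726242173*((1/10 + 9116) - 30556)/18615 = -726242173*(91161/10 - 30556)/18615 = -726242173/18615*(-214399/10) = 155705595649027/186150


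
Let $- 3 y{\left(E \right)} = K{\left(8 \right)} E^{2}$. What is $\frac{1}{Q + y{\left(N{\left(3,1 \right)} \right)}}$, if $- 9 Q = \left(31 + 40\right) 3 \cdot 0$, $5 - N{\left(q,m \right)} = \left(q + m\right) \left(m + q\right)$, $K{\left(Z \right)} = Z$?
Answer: $- \frac{3}{968} \approx -0.0030992$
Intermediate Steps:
$N{\left(q,m \right)} = 5 - \left(m + q\right)^{2}$ ($N{\left(q,m \right)} = 5 - \left(q + m\right) \left(m + q\right) = 5 - \left(m + q\right) \left(m + q\right) = 5 - \left(m + q\right)^{2}$)
$y{\left(E \right)} = - \frac{8 E^{2}}{3}$
$Q = 0$ ($Q = - \frac{\left(31 + 40\right) 3 \cdot 0}{9} = - \frac{71 \cdot 0}{9} = \left(- \frac{1}{9}\right) 0 = 0$)
$\frac{1}{Q + y{\left(N{\left(3,1 \right)} \right)}} = \frac{1}{0 - \frac{8 \left(5 - \left(1 + 3\right)^{2}\right)^{2}}{3}} = \frac{1}{0 - \frac{8 \left(5 - 4^{2}\right)^{2}}{3}} = \frac{1}{0 - \frac{8 \left(5 - 16\right)^{2}}{3}} = \frac{1}{0 - \frac{8 \left(-11\right)^{2}}{3}} = \frac{1}{0 - \frac{968}{3}} = \frac{1}{- \frac{968}{3}} = - \frac{3}{968}$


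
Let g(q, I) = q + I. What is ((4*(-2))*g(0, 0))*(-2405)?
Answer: 0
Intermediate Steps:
g(q, I) = I + q
((4*(-2))*g(0, 0))*(-2405) = ((4*(-2))*(0 + 0))*(-2405) = -8*0*(-2405) = 0*(-2405) = 0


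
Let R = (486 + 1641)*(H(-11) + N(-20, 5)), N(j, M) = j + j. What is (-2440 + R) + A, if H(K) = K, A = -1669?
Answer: -112586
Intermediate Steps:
N(j, M) = 2*j
R = -108477 (R = (486 + 1641)*(-11 + 2*(-20)) = 2127*(-11 - 40) = 2127*(-51) = -108477)
(-2440 + R) + A = (-2440 - 108477) - 1669 = -110917 - 1669 = -112586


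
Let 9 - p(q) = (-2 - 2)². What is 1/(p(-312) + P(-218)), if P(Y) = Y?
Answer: -1/225 ≈ -0.0044444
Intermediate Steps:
p(q) = -7 (p(q) = 9 - (-2 - 2)² = 9 - 1*(-4)² = 9 - 1*16 = 9 - 16 = -7)
1/(p(-312) + P(-218)) = 1/(-7 - 218) = 1/(-225) = -1/225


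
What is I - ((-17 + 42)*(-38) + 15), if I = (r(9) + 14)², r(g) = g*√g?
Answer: 2616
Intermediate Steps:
r(g) = g^(3/2)
I = 1681 (I = (9^(3/2) + 14)² = (27 + 14)² = 41² = 1681)
I - ((-17 + 42)*(-38) + 15) = 1681 - ((-17 + 42)*(-38) + 15) = 1681 - (25*(-38) + 15) = 1681 - (-950 + 15) = 1681 - 1*(-935) = 1681 + 935 = 2616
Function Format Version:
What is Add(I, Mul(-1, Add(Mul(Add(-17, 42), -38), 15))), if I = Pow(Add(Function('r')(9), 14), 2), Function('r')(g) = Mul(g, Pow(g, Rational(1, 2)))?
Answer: 2616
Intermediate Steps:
Function('r')(g) = Pow(g, Rational(3, 2))
I = 1681 (I = Pow(Add(Pow(9, Rational(3, 2)), 14), 2) = Pow(Add(27, 14), 2) = Pow(41, 2) = 1681)
Add(I, Mul(-1, Add(Mul(Add(-17, 42), -38), 15))) = Add(1681, Mul(-1, Add(Mul(Add(-17, 42), -38), 15))) = Add(1681, Mul(-1, Add(Mul(25, -38), 15))) = Add(1681, Mul(-1, Add(-950, 15))) = Add(1681, Mul(-1, -935)) = Add(1681, 935) = 2616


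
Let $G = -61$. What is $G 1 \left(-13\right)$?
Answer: $793$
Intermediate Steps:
$G 1 \left(-13\right) = \left(-61\right) 1 \left(-13\right) = \left(-61\right) \left(-13\right) = 793$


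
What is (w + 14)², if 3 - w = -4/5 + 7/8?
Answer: 458329/1600 ≈ 286.46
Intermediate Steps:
w = 117/40 (w = 3 - (-4/5 + 7/8) = 3 - (-4*⅕ + 7*(⅛)) = 3 - (-⅘ + 7/8) = 3 - 1*3/40 = 3 - 3/40 = 117/40 ≈ 2.9250)
(w + 14)² = (117/40 + 14)² = (677/40)² = 458329/1600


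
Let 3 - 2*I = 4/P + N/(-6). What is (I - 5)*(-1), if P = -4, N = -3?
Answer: 13/4 ≈ 3.2500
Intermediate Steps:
I = 7/4 (I = 3/2 - (4/(-4) - 3/(-6))/2 = 3/2 - (4*(-1/4) - 3*(-1/6))/2 = 3/2 - (-1 + 1/2)/2 = 3/2 - 1/2*(-1/2) = 3/2 + 1/4 = 7/4 ≈ 1.7500)
(I - 5)*(-1) = (7/4 - 5)*(-1) = -13/4*(-1) = 13/4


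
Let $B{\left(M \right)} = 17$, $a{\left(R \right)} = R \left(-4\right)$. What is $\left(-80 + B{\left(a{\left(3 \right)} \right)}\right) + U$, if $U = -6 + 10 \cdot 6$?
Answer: $-9$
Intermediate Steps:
$a{\left(R \right)} = - 4 R$
$U = 54$ ($U = -6 + 60 = 54$)
$\left(-80 + B{\left(a{\left(3 \right)} \right)}\right) + U = \left(-80 + 17\right) + 54 = -63 + 54 = -9$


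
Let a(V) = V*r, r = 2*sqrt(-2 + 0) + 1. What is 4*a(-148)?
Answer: -592 - 1184*I*sqrt(2) ≈ -592.0 - 1674.4*I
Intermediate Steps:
r = 1 + 2*I*sqrt(2) (r = 2*sqrt(-2) + 1 = 2*(I*sqrt(2)) + 1 = 2*I*sqrt(2) + 1 = 1 + 2*I*sqrt(2) ≈ 1.0 + 2.8284*I)
a(V) = V*(1 + 2*I*sqrt(2))
4*a(-148) = 4*(-148*(1 + 2*I*sqrt(2))) = 4*(-148 - 296*I*sqrt(2)) = -592 - 1184*I*sqrt(2)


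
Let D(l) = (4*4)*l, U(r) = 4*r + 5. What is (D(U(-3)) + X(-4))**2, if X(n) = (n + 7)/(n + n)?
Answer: 808201/64 ≈ 12628.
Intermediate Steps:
U(r) = 5 + 4*r
X(n) = (7 + n)/(2*n) (X(n) = (7 + n)/((2*n)) = (7 + n)*(1/(2*n)) = (7 + n)/(2*n))
D(l) = 16*l
(D(U(-3)) + X(-4))**2 = (16*(5 + 4*(-3)) + (1/2)*(7 - 4)/(-4))**2 = (16*(5 - 12) + (1/2)*(-1/4)*3)**2 = (16*(-7) - 3/8)**2 = (-112 - 3/8)**2 = (-899/8)**2 = 808201/64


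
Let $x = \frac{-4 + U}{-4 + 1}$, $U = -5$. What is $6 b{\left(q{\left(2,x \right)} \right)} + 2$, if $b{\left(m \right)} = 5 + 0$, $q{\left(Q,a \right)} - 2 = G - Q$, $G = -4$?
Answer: $32$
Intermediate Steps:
$x = 3$ ($x = \frac{-4 - 5}{-4 + 1} = - \frac{9}{-3} = \left(-9\right) \left(- \frac{1}{3}\right) = 3$)
$q{\left(Q,a \right)} = -2 - Q$ ($q{\left(Q,a \right)} = 2 - \left(4 + Q\right) = -2 - Q$)
$b{\left(m \right)} = 5$
$6 b{\left(q{\left(2,x \right)} \right)} + 2 = 6 \cdot 5 + 2 = 30 + 2 = 32$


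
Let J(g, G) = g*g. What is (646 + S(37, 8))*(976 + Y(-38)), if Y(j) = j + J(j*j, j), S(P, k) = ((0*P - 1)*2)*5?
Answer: 1326743064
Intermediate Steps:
J(g, G) = g**2
S(P, k) = -10 (S(P, k) = ((0 - 1)*2)*5 = -1*2*5 = -2*5 = -10)
Y(j) = j + j**4 (Y(j) = j + (j*j)**2 = j + (j**2)**2 = j + j**4)
(646 + S(37, 8))*(976 + Y(-38)) = (646 - 10)*(976 + (-38 + (-38)**4)) = 636*(976 + (-38 + 2085136)) = 636*(976 + 2085098) = 636*2086074 = 1326743064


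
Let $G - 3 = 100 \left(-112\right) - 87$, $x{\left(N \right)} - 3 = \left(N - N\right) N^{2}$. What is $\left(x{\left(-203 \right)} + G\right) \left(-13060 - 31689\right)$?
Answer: $504813469$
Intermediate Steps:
$x{\left(N \right)} = 3$ ($x{\left(N \right)} = 3 + \left(N - N\right) N^{2} = 3 + 0 N^{2} = 3 + 0 = 3$)
$G = -11284$ ($G = 3 + \left(100 \left(-112\right) - 87\right) = 3 - 11287 = -11284$)
$\left(x{\left(-203 \right)} + G\right) \left(-13060 - 31689\right) = \left(3 - 11284\right) \left(-13060 - 31689\right) = \left(-11281\right) \left(-44749\right) = 504813469$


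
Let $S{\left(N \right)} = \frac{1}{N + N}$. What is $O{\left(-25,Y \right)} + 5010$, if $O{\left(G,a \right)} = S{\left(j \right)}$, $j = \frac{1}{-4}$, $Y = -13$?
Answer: $5008$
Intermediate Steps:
$j = - \frac{1}{4} \approx -0.25$
$S{\left(N \right)} = \frac{1}{2 N}$
$O{\left(G,a \right)} = -2$ ($O{\left(G,a \right)} = \frac{1}{2 \left(- \frac{1}{4}\right)} = \frac{1}{2} \left(-4\right) = -2$)
$O{\left(-25,Y \right)} + 5010 = -2 + 5010 = 5008$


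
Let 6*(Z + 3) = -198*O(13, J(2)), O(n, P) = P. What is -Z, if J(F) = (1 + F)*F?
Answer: 201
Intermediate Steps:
J(F) = F*(1 + F)
Z = -201 (Z = -3 + (-396*(1 + 2))/6 = -3 + (-396*3)/6 = -3 + (-198*6)/6 = -3 + (⅙)*(-1188) = -3 - 198 = -201)
-Z = -1*(-201) = 201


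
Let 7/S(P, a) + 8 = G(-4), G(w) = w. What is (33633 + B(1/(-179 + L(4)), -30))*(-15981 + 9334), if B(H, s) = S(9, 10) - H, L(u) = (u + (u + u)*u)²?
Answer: -2996526764947/13404 ≈ -2.2355e+8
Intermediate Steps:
S(P, a) = -7/12 (S(P, a) = 7/(-8 - 4) = 7/(-12) = 7*(-1/12) = -7/12)
L(u) = (u + 2*u²)² (L(u) = (u + (2*u)*u)² = (u + 2*u²)²)
B(H, s) = -7/12 - H
(33633 + B(1/(-179 + L(4)), -30))*(-15981 + 9334) = (33633 + (-7/12 - 1/(-179 + 4²*(1 + 2*4)²)))*(-15981 + 9334) = (33633 + (-7/12 - 1/(-179 + 16*(1 + 8)²)))*(-6647) = (33633 + (-7/12 - 1/(-179 + 16*9²)))*(-6647) = (33633 + (-7/12 - 1/(-179 + 16*81)))*(-6647) = (33633 + (-7/12 - 1/(-179 + 1296)))*(-6647) = (33633 + (-7/12 - 1/1117))*(-6647) = (33633 - 7831/13404)*(-6647) = (450808901/13404)*(-6647) = -2996526764947/13404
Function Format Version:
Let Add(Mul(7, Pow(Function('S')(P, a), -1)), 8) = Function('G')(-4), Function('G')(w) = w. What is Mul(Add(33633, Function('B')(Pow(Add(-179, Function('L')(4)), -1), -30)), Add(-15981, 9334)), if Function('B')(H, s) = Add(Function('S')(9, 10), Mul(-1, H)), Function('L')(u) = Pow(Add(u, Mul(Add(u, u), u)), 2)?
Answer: Rational(-2996526764947, 13404) ≈ -2.2355e+8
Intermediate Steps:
Function('S')(P, a) = Rational(-7, 12) (Function('S')(P, a) = Mul(7, Pow(Add(-8, -4), -1)) = Mul(7, Pow(-12, -1)) = Mul(7, Rational(-1, 12)) = Rational(-7, 12))
Function('L')(u) = Pow(Add(u, Mul(2, Pow(u, 2))), 2) (Function('L')(u) = Pow(Add(u, Mul(Mul(2, u), u)), 2) = Pow(Add(u, Mul(2, Pow(u, 2))), 2))
Function('B')(H, s) = Add(Rational(-7, 12), Mul(-1, H))
Mul(Add(33633, Function('B')(Pow(Add(-179, Function('L')(4)), -1), -30)), Add(-15981, 9334)) = Mul(Add(33633, Add(Rational(-7, 12), Mul(-1, Pow(Add(-179, Mul(Pow(4, 2), Pow(Add(1, Mul(2, 4)), 2))), -1)))), Add(-15981, 9334)) = Mul(Add(33633, Add(Rational(-7, 12), Mul(-1, Pow(Add(-179, Mul(16, Pow(Add(1, 8), 2))), -1)))), -6647) = Mul(Add(33633, Add(Rational(-7, 12), Mul(-1, Pow(Add(-179, Mul(16, Pow(9, 2))), -1)))), -6647) = Mul(Add(33633, Add(Rational(-7, 12), Mul(-1, Pow(Add(-179, Mul(16, 81)), -1)))), -6647) = Mul(Add(33633, Add(Rational(-7, 12), Mul(-1, Pow(Add(-179, 1296), -1)))), -6647) = Mul(Add(33633, Add(Rational(-7, 12), Mul(-1, Pow(1117, -1)))), -6647) = Mul(Add(33633, Add(Rational(-7, 12), Mul(-1, Rational(1, 1117)))), -6647) = Mul(Add(33633, Add(Rational(-7, 12), Rational(-1, 1117))), -6647) = Mul(Add(33633, Rational(-7831, 13404)), -6647) = Mul(Rational(450808901, 13404), -6647) = Rational(-2996526764947, 13404)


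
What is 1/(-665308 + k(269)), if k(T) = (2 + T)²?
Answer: -1/591867 ≈ -1.6896e-6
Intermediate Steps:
1/(-665308 + k(269)) = 1/(-665308 + (2 + 269)²) = 1/(-665308 + 271²) = 1/(-665308 + 73441) = 1/(-591867) = -1/591867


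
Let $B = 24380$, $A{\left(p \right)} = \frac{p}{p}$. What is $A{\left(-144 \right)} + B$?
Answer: $24381$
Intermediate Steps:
$A{\left(p \right)} = 1$
$A{\left(-144 \right)} + B = 1 + 24380 = 24381$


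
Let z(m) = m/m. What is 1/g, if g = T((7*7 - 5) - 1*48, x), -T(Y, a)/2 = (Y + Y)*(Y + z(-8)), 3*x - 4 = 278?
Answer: -1/48 ≈ -0.020833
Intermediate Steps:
x = 94 (x = 4/3 + (1/3)*278 = 4/3 + 278/3 = 94)
z(m) = 1
T(Y, a) = -4*Y*(1 + Y) (T(Y, a) = -2*(Y + Y)*(Y + 1) = -2*2*Y*(1 + Y) = -4*Y*(1 + Y))
g = -48 (g = -4*((7*7 - 5) - 1*48)*(1 + ((7*7 - 5) - 1*48)) = -4*((49 - 5) - 48)*(1 + ((49 - 5) - 48)) = -4*(44 - 48)*(1 + (44 - 48)) = -4*(-4)*(1 - 4) = -4*(-4)*(-3) = -48)
1/g = 1/(-48) = -1/48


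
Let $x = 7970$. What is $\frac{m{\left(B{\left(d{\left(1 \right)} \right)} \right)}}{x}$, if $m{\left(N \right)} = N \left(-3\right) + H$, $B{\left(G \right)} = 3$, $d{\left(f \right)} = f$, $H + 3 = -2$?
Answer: $- \frac{7}{3985} \approx -0.0017566$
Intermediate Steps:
$H = -5$ ($H = -3 - 2 = -5$)
$m{\left(N \right)} = -5 - 3 N$ ($m{\left(N \right)} = N \left(-3\right) - 5 = - 3 N - 5 = -5 - 3 N$)
$\frac{m{\left(B{\left(d{\left(1 \right)} \right)} \right)}}{x} = \frac{-5 - 9}{7970} = \left(-5 - 9\right) \frac{1}{7970} = \left(-14\right) \frac{1}{7970} = - \frac{7}{3985}$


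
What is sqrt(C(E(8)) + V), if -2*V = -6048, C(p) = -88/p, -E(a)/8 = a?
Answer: sqrt(48406)/4 ≈ 55.003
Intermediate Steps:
E(a) = -8*a
V = 3024 (V = -1/2*(-6048) = 3024)
sqrt(C(E(8)) + V) = sqrt(-88/((-8*8)) + 3024) = sqrt(-88/(-64) + 3024) = sqrt(-88*(-1/64) + 3024) = sqrt(11/8 + 3024) = sqrt(24203/8) = sqrt(48406)/4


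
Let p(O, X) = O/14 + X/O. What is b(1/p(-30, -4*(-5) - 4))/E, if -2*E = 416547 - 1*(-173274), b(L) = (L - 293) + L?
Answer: 165086/165739701 ≈ 0.00099606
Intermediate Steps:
p(O, X) = O/14 + X/O (p(O, X) = O*(1/14) + X/O = O/14 + X/O)
b(L) = -293 + 2*L (b(L) = (-293 + L) + L = -293 + 2*L)
E = -589821/2 (E = -(416547 - 1*(-173274))/2 = -(416547 + 173274)/2 = -½*589821 = -589821/2 ≈ -2.9491e+5)
b(1/p(-30, -4*(-5) - 4))/E = (-293 + 2/((1/14)*(-30) + (-4*(-5) - 4)/(-30)))/(-589821/2) = (-293 + 2/(-15/7 + (20 - 4)*(-1/30)))*(-2/589821) = (-293 + 2/(-15/7 + 16*(-1/30)))*(-2/589821) = (-293 + 2/(-15/7 - 8/15))*(-2/589821) = (-293 + 2/(-281/105))*(-2/589821) = (-293 + 2*(-105/281))*(-2/589821) = (-293 - 210/281)*(-2/589821) = -82543/281*(-2/589821) = 165086/165739701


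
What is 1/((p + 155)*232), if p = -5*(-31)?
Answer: 1/71920 ≈ 1.3904e-5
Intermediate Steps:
p = 155
1/((p + 155)*232) = 1/((155 + 155)*232) = 1/(310*232) = 1/71920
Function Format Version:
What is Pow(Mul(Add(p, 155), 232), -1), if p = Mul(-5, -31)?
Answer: Rational(1, 71920) ≈ 1.3904e-5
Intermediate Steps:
p = 155
Pow(Mul(Add(p, 155), 232), -1) = Pow(Mul(Add(155, 155), 232), -1) = Pow(Mul(310, 232), -1) = Pow(71920, -1) = Rational(1, 71920)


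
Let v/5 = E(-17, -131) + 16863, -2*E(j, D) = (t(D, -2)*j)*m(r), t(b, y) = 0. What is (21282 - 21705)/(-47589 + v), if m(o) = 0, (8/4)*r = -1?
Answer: -141/12242 ≈ -0.011518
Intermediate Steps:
r = -1/2 (r = (1/2)*(-1) = -1/2 ≈ -0.50000)
E(j, D) = 0 (E(j, D) = -0*j*0/2 = -0*0 = -1/2*0 = 0)
v = 84315 (v = 5*(0 + 16863) = 5*16863 = 84315)
(21282 - 21705)/(-47589 + v) = (21282 - 21705)/(-47589 + 84315) = -423/36726 = -423*1/36726 = -141/12242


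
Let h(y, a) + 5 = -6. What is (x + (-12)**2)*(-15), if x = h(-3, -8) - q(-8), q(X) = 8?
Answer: -1875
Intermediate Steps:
h(y, a) = -11 (h(y, a) = -5 - 6 = -11)
x = -19 (x = -11 - 1*8 = -11 - 8 = -19)
(x + (-12)**2)*(-15) = (-19 + (-12)**2)*(-15) = (-19 + 144)*(-15) = 125*(-15) = -1875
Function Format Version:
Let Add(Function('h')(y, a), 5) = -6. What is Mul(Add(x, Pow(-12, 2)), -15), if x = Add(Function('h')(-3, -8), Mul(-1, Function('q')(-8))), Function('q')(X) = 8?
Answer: -1875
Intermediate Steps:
Function('h')(y, a) = -11 (Function('h')(y, a) = Add(-5, -6) = -11)
x = -19 (x = Add(-11, Mul(-1, 8)) = Add(-11, -8) = -19)
Mul(Add(x, Pow(-12, 2)), -15) = Mul(Add(-19, Pow(-12, 2)), -15) = Mul(Add(-19, 144), -15) = Mul(125, -15) = -1875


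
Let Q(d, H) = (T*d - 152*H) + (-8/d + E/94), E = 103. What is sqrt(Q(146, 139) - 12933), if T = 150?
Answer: I*sqrt(572576526818)/6862 ≈ 110.27*I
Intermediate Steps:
Q(d, H) = 103/94 - 152*H - 8/d + 150*d (Q(d, H) = (150*d - 152*H) + (-8/d + 103/94) = (-152*H + 150*d) + (-8/d + 103*(1/94)) = (-152*H + 150*d) + (-8/d + 103/94) = (-152*H + 150*d) + (103/94 - 8/d) = 103/94 - 152*H - 8/d + 150*d)
sqrt(Q(146, 139) - 12933) = sqrt((103/94 - 152*139 - 8/146 + 150*146) - 12933) = sqrt((103/94 - 21128 - 8*1/146 + 21900) - 12933) = sqrt((103/94 - 21128 - 4/73 + 21900) - 12933) = sqrt(5304607/6862 - 12933) = sqrt(-83441639/6862) = I*sqrt(572576526818)/6862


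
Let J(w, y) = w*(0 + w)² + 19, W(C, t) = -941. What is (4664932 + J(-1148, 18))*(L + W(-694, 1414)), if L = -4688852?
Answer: 7073562448499913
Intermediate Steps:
J(w, y) = 19 + w³ (J(w, y) = w*w² + 19 = w³ + 19 = 19 + w³)
(4664932 + J(-1148, 18))*(L + W(-694, 1414)) = (4664932 + (19 + (-1148)³))*(-4688852 - 941) = (4664932 + (19 - 1512953792))*(-4689793) = (4664932 - 1512953773)*(-4689793) = -1508288841*(-4689793) = 7073562448499913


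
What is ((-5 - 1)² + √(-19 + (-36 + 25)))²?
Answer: (36 + I*√30)² ≈ 1266.0 + 394.36*I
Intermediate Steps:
((-5 - 1)² + √(-19 + (-36 + 25)))² = ((-6)² + √(-19 - 11))² = (36 + √(-30))² = (36 + I*√30)²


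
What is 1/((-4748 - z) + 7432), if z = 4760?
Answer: -1/2076 ≈ -0.00048170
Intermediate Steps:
1/((-4748 - z) + 7432) = 1/((-4748 - 1*4760) + 7432) = 1/((-4748 - 4760) + 7432) = 1/(-9508 + 7432) = 1/(-2076) = -1/2076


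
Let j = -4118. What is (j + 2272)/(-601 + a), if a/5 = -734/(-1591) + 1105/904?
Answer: 2655035344/852288709 ≈ 3.1152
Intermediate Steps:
a = 12107955/1438264 (a = 5*(-734/(-1591) + 1105/904) = 5*(-734*(-1/1591) + 1105*(1/904)) = 5*(734/1591 + 1105/904) = 5*(2421591/1438264) = 12107955/1438264 ≈ 8.4185)
(j + 2272)/(-601 + a) = (-4118 + 2272)/(-601 + 12107955/1438264) = -1846/(-852288709/1438264) = -1846*(-1438264/852288709) = 2655035344/852288709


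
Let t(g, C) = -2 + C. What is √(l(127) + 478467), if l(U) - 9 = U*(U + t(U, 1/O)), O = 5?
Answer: √12359410/5 ≈ 703.12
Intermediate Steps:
l(U) = 9 + U*(-9/5 + U) (l(U) = 9 + U*(U + (-2 + 1/5)) = 9 + U*(U + (-2 + ⅕)) = 9 + U*(U - 9/5) = 9 + U*(-9/5 + U))
√(l(127) + 478467) = √((9 + 127² - 9/5*127) + 478467) = √((9 + 16129 - 1143/5) + 478467) = √(79547/5 + 478467) = √(2471882/5) = √12359410/5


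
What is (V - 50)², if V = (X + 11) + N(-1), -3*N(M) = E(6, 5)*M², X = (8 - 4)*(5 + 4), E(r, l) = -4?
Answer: 25/9 ≈ 2.7778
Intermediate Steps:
X = 36 (X = 4*9 = 36)
N(M) = 4*M²/3 (N(M) = -(-4)*M²/3 = 4*M²/3)
V = 145/3 (V = (36 + 11) + (4/3)*(-1)² = 47 + (4/3)*1 = 47 + 4/3 = 145/3 ≈ 48.333)
(V - 50)² = (145/3 - 50)² = (-5/3)² = 25/9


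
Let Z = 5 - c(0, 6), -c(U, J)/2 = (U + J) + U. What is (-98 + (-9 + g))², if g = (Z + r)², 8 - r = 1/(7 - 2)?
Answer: 161315401/625 ≈ 2.5810e+5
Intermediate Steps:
r = 39/5 (r = 8 - 1/(7 - 2) = 8 - 1/5 = 8 - 1*⅕ = 8 - ⅕ = 39/5 ≈ 7.8000)
c(U, J) = -4*U - 2*J (c(U, J) = -2*((U + J) + U) = -2*((J + U) + U) = -2*(J + 2*U) = -4*U - 2*J)
Z = 17 (Z = 5 - (-4*0 - 2*6) = 5 - (0 - 12) = 5 - 1*(-12) = 5 + 12 = 17)
g = 15376/25 (g = (17 + 39/5)² = (124/5)² = 15376/25 ≈ 615.04)
(-98 + (-9 + g))² = (-98 + (-9 + 15376/25))² = (-98 + 15151/25)² = (12701/25)² = 161315401/625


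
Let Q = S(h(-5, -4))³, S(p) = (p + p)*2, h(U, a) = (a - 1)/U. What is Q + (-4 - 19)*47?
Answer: -1017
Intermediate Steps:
h(U, a) = (-1 + a)/U
S(p) = 4*p (S(p) = (2*p)*2 = 4*p)
Q = 64 (Q = (4*((-1 - 4)/(-5)))³ = (4*(-⅕*(-5)))³ = (4*1)³ = 4³ = 64)
Q + (-4 - 19)*47 = 64 + (-4 - 19)*47 = 64 - 23*47 = 64 - 1081 = -1017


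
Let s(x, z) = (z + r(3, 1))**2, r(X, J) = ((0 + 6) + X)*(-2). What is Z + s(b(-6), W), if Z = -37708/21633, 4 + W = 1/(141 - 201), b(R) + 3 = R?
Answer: 12538241051/25959600 ≈ 482.99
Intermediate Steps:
b(R) = -3 + R
W = -241/60 (W = -4 + 1/(141 - 201) = -4 + 1/(-60) = -4 - 1/60 = -241/60 ≈ -4.0167)
r(X, J) = -12 - 2*X (r(X, J) = (6 + X)*(-2) = -12 - 2*X)
s(x, z) = (-18 + z)**2 (s(x, z) = (z + (-12 - 2*3))**2 = (z + (-12 - 6))**2 = (z - 18)**2 = (-18 + z)**2)
Z = -37708/21633 (Z = -37708*1/21633 = -37708/21633 ≈ -1.7431)
Z + s(b(-6), W) = -37708/21633 + (-18 - 241/60)**2 = -37708/21633 + (-1321/60)**2 = -37708/21633 + 1745041/3600 = 12538241051/25959600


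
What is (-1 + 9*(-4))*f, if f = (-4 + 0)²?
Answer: -592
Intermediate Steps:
f = 16 (f = (-4)² = 16)
(-1 + 9*(-4))*f = (-1 + 9*(-4))*16 = (-1 - 36)*16 = -37*16 = -592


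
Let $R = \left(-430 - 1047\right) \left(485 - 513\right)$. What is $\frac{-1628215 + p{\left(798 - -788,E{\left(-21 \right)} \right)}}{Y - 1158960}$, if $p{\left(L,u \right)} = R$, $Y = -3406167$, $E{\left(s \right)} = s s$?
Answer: $\frac{528953}{1521709} \approx 0.3476$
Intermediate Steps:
$E{\left(s \right)} = s^{2}$
$R = 41356$ ($R = \left(-1477\right) \left(-28\right) = 41356$)
$p{\left(L,u \right)} = 41356$
$\frac{-1628215 + p{\left(798 - -788,E{\left(-21 \right)} \right)}}{Y - 1158960} = \frac{-1628215 + 41356}{-3406167 - 1158960} = - \frac{1586859}{-4565127} = \left(-1586859\right) \left(- \frac{1}{4565127}\right) = \frac{528953}{1521709}$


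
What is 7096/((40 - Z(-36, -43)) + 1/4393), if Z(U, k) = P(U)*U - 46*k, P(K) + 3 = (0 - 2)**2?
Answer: -31172728/8355485 ≈ -3.7308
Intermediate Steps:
P(K) = 1 (P(K) = -3 + (0 - 2)**2 = -3 + (-2)**2 = -3 + 4 = 1)
Z(U, k) = U - 46*k (Z(U, k) = 1*U - 46*k = U - 46*k)
7096/((40 - Z(-36, -43)) + 1/4393) = 7096/((40 - (-36 - 46*(-43))) + 1/4393) = 7096/((40 - (-36 + 1978)) + 1/4393) = 7096/((40 - 1*1942) + 1/4393) = 7096/((40 - 1942) + 1/4393) = 7096/(-1902 + 1/4393) = 7096/(-8355485/4393) = 7096*(-4393/8355485) = -31172728/8355485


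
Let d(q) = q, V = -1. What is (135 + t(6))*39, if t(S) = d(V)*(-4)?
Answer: 5421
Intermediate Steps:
t(S) = 4 (t(S) = -1*(-4) = 4)
(135 + t(6))*39 = (135 + 4)*39 = 139*39 = 5421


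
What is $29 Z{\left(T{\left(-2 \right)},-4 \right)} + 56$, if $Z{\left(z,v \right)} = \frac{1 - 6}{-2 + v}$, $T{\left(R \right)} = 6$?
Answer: $\frac{481}{6} \approx 80.167$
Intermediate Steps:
$Z{\left(z,v \right)} = - \frac{5}{-2 + v}$
$29 Z{\left(T{\left(-2 \right)},-4 \right)} + 56 = 29 \left(- \frac{5}{-2 - 4}\right) + 56 = 29 \left(- \frac{5}{-6}\right) + 56 = 29 \left(\left(-5\right) \left(- \frac{1}{6}\right)\right) + 56 = 29 \cdot \frac{5}{6} + 56 = \frac{145}{6} + 56 = \frac{481}{6}$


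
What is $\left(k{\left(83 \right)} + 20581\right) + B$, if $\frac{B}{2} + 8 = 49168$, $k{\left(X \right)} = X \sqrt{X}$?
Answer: $118901 + 83 \sqrt{83} \approx 1.1966 \cdot 10^{5}$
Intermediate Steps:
$k{\left(X \right)} = X^{\frac{3}{2}}$
$B = 98320$ ($B = -16 + 2 \cdot 49168 = -16 + 98336 = 98320$)
$\left(k{\left(83 \right)} + 20581\right) + B = \left(83^{\frac{3}{2}} + 20581\right) + 98320 = \left(83 \sqrt{83} + 20581\right) + 98320 = \left(20581 + 83 \sqrt{83}\right) + 98320 = 118901 + 83 \sqrt{83}$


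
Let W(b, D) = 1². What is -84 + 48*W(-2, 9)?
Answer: -36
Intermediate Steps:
W(b, D) = 1
-84 + 48*W(-2, 9) = -84 + 48*1 = -84 + 48 = -36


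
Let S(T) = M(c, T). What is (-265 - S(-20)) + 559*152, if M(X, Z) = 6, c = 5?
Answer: 84697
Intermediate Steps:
S(T) = 6
(-265 - S(-20)) + 559*152 = (-265 - 1*6) + 559*152 = (-265 - 6) + 84968 = -271 + 84968 = 84697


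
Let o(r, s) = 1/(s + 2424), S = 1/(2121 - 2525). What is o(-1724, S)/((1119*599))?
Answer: 404/656402831895 ≈ 6.1548e-10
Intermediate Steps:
S = -1/404 (S = 1/(-404) = -1/404 ≈ -0.0024752)
o(r, s) = 1/(2424 + s)
o(-1724, S)/((1119*599)) = 1/((2424 - 1/404)*((1119*599))) = 1/((979295/404)*670281) = (404/979295)*(1/670281) = 404/656402831895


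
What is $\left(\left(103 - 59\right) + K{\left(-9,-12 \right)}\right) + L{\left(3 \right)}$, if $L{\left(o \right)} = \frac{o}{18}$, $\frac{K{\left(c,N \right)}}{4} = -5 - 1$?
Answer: $\frac{121}{6} \approx 20.167$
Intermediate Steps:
$K{\left(c,N \right)} = -24$ ($K{\left(c,N \right)} = 4 \left(-5 - 1\right) = 4 \left(-6\right) = -24$)
$L{\left(o \right)} = \frac{o}{18}$ ($L{\left(o \right)} = o \frac{1}{18} = \frac{o}{18}$)
$\left(\left(103 - 59\right) + K{\left(-9,-12 \right)}\right) + L{\left(3 \right)} = \left(\left(103 - 59\right) - 24\right) + \frac{1}{18} \cdot 3 = \left(44 - 24\right) + \frac{1}{6} = 20 + \frac{1}{6} = \frac{121}{6}$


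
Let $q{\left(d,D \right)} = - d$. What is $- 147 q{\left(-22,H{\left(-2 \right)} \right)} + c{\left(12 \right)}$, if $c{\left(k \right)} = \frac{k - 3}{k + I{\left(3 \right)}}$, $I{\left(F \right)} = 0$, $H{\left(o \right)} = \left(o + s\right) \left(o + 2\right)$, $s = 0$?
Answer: $- \frac{12933}{4} \approx -3233.3$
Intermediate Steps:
$H{\left(o \right)} = o \left(2 + o\right)$ ($H{\left(o \right)} = \left(o + 0\right) \left(o + 2\right) = o \left(2 + o\right)$)
$c{\left(k \right)} = \frac{-3 + k}{k}$ ($c{\left(k \right)} = \frac{k - 3}{k + 0} = \frac{-3 + k}{k}$)
$- 147 q{\left(-22,H{\left(-2 \right)} \right)} + c{\left(12 \right)} = - 147 \left(\left(-1\right) \left(-22\right)\right) + \frac{-3 + 12}{12} = \left(-147\right) 22 + \frac{1}{12} \cdot 9 = -3234 + \frac{3}{4} = - \frac{12933}{4}$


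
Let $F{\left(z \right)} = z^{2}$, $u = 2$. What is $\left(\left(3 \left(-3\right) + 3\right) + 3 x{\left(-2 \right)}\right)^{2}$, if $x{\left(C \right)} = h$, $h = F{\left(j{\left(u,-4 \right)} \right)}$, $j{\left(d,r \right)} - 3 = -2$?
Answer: $9$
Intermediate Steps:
$j{\left(d,r \right)} = 1$ ($j{\left(d,r \right)} = 3 - 2 = 1$)
$h = 1$ ($h = 1^{2} = 1$)
$x{\left(C \right)} = 1$
$\left(\left(3 \left(-3\right) + 3\right) + 3 x{\left(-2 \right)}\right)^{2} = \left(\left(3 \left(-3\right) + 3\right) + 3 \cdot 1\right)^{2} = \left(\left(-9 + 3\right) + 3\right)^{2} = \left(-6 + 3\right)^{2} = \left(-3\right)^{2} = 9$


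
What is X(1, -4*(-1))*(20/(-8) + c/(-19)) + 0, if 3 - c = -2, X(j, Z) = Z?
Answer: -210/19 ≈ -11.053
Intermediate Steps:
c = 5 (c = 3 - 1*(-2) = 3 + 2 = 5)
X(1, -4*(-1))*(20/(-8) + c/(-19)) + 0 = (-4*(-1))*(20/(-8) + 5/(-19)) + 0 = 4*(20*(-⅛) + 5*(-1/19)) + 0 = 4*(-5/2 - 5/19) + 0 = 4*(-105/38) + 0 = -210/19 + 0 = -210/19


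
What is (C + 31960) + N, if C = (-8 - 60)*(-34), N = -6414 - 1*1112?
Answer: 26746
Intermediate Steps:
N = -7526 (N = -6414 - 1112 = -7526)
C = 2312 (C = -68*(-34) = 2312)
(C + 31960) + N = (2312 + 31960) - 7526 = 34272 - 7526 = 26746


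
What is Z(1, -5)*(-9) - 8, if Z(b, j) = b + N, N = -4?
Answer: 19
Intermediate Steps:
Z(b, j) = -4 + b (Z(b, j) = b - 4 = -4 + b)
Z(1, -5)*(-9) - 8 = (-4 + 1)*(-9) - 8 = -3*(-9) - 8 = 27 - 8 = 19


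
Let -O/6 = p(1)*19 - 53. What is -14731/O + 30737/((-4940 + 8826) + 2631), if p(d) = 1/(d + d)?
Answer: -12568510/242991 ≈ -51.724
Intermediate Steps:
p(d) = 1/(2*d)
O = 261 (O = -6*(((½)/1)*19 - 53) = -6*(((½)*1)*19 - 53) = -6*((½)*19 - 53) = -6*(19/2 - 53) = -6*(-87/2) = 261)
-14731/O + 30737/((-4940 + 8826) + 2631) = -14731/261 + 30737/((-4940 + 8826) + 2631) = -14731*1/261 + 30737/(3886 + 2631) = -14731/261 + 30737/6517 = -14731/261 + 30737*(1/6517) = -14731/261 + 4391/931 = -12568510/242991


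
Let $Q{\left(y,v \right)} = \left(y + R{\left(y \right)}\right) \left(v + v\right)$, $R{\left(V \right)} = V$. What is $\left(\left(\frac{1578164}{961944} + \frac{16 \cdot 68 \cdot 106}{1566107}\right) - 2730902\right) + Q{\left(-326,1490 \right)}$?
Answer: $- \frac{1760301080473652429}{376626808002} \approx -4.6739 \cdot 10^{6}$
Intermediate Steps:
$Q{\left(y,v \right)} = 4 v y$ ($Q{\left(y,v \right)} = \left(y + y\right) \left(v + v\right) = 2 y 2 v = 4 v y$)
$\left(\left(\frac{1578164}{961944} + \frac{16 \cdot 68 \cdot 106}{1566107}\right) - 2730902\right) + Q{\left(-326,1490 \right)} = \left(\left(\frac{1578164}{961944} + \frac{16 \cdot 68 \cdot 106}{1566107}\right) - 2730902\right) + 4 \cdot 1490 \left(-326\right) = \left(\left(1578164 \cdot \frac{1}{961944} + 1088 \cdot 106 \cdot \frac{1}{1566107}\right) - 2730902\right) - 1942960 = \left(\left(\frac{394541}{240486} + 115328 \cdot \frac{1}{1566107}\right) - 2730902\right) - 1942960 = \left(\left(\frac{394541}{240486} + \frac{115328}{1566107}\right) - 2730902\right) - 1942960 = \left(\frac{645628191295}{376626808002} - 2730902\right) - 1942960 = - \frac{1028530257598086509}{376626808002} - 1942960 = - \frac{1760301080473652429}{376626808002}$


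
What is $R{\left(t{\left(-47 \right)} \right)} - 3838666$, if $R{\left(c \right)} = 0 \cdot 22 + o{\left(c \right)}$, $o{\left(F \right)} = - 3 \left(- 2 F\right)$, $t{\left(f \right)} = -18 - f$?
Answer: $-3838492$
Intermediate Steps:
$o{\left(F \right)} = 6 F$
$R{\left(c \right)} = 6 c$ ($R{\left(c \right)} = 0 \cdot 22 + 6 c = 0 + 6 c = 6 c$)
$R{\left(t{\left(-47 \right)} \right)} - 3838666 = 6 \left(-18 - -47\right) - 3838666 = 6 \left(-18 + 47\right) - 3838666 = 6 \cdot 29 - 3838666 = 174 - 3838666 = -3838492$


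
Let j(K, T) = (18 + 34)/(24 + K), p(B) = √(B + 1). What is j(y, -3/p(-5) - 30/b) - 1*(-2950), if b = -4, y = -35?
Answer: 32398/11 ≈ 2945.3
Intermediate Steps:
p(B) = √(1 + B)
j(K, T) = 52/(24 + K)
j(y, -3/p(-5) - 30/b) - 1*(-2950) = 52/(24 - 35) - 1*(-2950) = 52/(-11) + 2950 = 52*(-1/11) + 2950 = -52/11 + 2950 = 32398/11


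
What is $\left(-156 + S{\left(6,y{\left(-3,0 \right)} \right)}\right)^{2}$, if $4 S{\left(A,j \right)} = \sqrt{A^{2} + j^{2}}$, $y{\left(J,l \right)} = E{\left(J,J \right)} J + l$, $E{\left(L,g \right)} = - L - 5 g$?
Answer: $\frac{49041}{2} - 468 \sqrt{82} \approx 20283.0$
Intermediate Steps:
$y{\left(J,l \right)} = l - 6 J^{2}$ ($y{\left(J,l \right)} = \left(- J - 5 J\right) J + l = - 6 J J + l = - 6 J^{2} + l = l - 6 J^{2}$)
$S{\left(A,j \right)} = \frac{\sqrt{A^{2} + j^{2}}}{4}$
$\left(-156 + S{\left(6,y{\left(-3,0 \right)} \right)}\right)^{2} = \left(-156 + \frac{\sqrt{6^{2} + \left(0 - 6 \left(-3\right)^{2}\right)^{2}}}{4}\right)^{2} = \left(-156 + \frac{\sqrt{36 + \left(0 - 54\right)^{2}}}{4}\right)^{2} = \left(-156 + \frac{\sqrt{36 + \left(-54\right)^{2}}}{4}\right)^{2} = \left(-156 + \frac{\sqrt{36 + 2916}}{4}\right)^{2} = \left(-156 + \frac{\sqrt{2952}}{4}\right)^{2} = \left(-156 + \frac{6 \sqrt{82}}{4}\right)^{2} = \left(-156 + \frac{3 \sqrt{82}}{2}\right)^{2}$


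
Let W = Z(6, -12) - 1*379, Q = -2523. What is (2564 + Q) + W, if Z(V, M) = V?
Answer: -332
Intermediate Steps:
W = -373 (W = 6 - 1*379 = 6 - 379 = -373)
(2564 + Q) + W = (2564 - 2523) - 373 = 41 - 373 = -332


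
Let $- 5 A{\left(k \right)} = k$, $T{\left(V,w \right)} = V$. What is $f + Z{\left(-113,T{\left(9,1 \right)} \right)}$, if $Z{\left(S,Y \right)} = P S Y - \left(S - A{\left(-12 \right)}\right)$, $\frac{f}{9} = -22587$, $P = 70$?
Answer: $- \frac{1371788}{5} \approx -2.7436 \cdot 10^{5}$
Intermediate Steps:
$A{\left(k \right)} = - \frac{k}{5}$
$f = -203283$ ($f = 9 \left(-22587\right) = -203283$)
$Z{\left(S,Y \right)} = \frac{12}{5} - S + 70 S Y$ ($Z{\left(S,Y \right)} = 70 S Y - \left(- \frac{12}{5} + S\right) = \frac{12}{5} - S + 70 S Y$)
$f + Z{\left(-113,T{\left(9,1 \right)} \right)} = -203283 + \left(\frac{12}{5} - -113 + 70 \left(-113\right) 9\right) = -203283 + \left(\frac{12}{5} + 113 - 71190\right) = -203283 - \frac{355373}{5} = - \frac{1371788}{5}$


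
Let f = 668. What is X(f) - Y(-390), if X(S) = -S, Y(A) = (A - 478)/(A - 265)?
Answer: -438408/655 ≈ -669.33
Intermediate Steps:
Y(A) = (-478 + A)/(-265 + A)
X(f) - Y(-390) = -1*668 - (-478 - 390)/(-265 - 390) = -668 - (-868)/(-655) = -668 - (-1)*(-868)/655 = -668 - 1*868/655 = -668 - 868/655 = -438408/655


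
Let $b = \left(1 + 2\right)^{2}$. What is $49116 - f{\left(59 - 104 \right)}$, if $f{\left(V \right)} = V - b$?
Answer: $49170$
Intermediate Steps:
$b = 9$ ($b = 3^{2} = 9$)
$f{\left(V \right)} = -9 + V$ ($f{\left(V \right)} = V - 9 = -9 + V$)
$49116 - f{\left(59 - 104 \right)} = 49116 - \left(-9 + \left(59 - 104\right)\right) = 49116 - \left(-9 - 45\right) = 49116 - -54 = 49116 + 54 = 49170$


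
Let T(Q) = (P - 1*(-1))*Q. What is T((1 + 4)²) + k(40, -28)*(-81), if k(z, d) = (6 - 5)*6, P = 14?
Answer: -111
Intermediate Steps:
k(z, d) = 6 (k(z, d) = 1*6 = 6)
T(Q) = 15*Q (T(Q) = (14 - 1*(-1))*Q = (14 + 1)*Q = 15*Q)
T((1 + 4)²) + k(40, -28)*(-81) = 15*(1 + 4)² + 6*(-81) = 15*5² - 486 = 15*25 - 486 = 375 - 486 = -111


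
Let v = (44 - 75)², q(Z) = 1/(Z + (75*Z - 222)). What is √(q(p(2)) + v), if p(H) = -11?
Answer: √2033474/46 ≈ 31.000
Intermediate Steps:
q(Z) = 1/(-222 + 76*Z) (q(Z) = 1/(Z + (-222 + 75*Z)) = 1/(-222 + 76*Z))
v = 961 (v = (-31)² = 961)
√(q(p(2)) + v) = √(1/(2*(-111 + 38*(-11))) + 961) = √(1/(2*(-111 - 418)) + 961) = √((½)/(-529) + 961) = √((½)*(-1/529) + 961) = √(-1/1058 + 961) = √(1016737/1058) = √2033474/46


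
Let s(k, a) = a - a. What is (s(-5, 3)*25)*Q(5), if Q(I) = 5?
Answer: 0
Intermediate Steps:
s(k, a) = 0
(s(-5, 3)*25)*Q(5) = (0*25)*5 = 0*5 = 0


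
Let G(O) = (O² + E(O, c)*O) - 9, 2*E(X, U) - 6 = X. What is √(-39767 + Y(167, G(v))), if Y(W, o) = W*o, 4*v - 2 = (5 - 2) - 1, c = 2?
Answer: I*√162074/2 ≈ 201.29*I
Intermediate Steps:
v = 1 (v = ½ + ((5 - 2) - 1)/4 = ½ + (3 - 1)/4 = ½ + (¼)*2 = ½ + ½ = 1)
E(X, U) = 3 + X/2
G(O) = -9 + O² + O*(3 + O/2) (G(O) = (O² + (3 + O/2)*O) - 9 = (O² + O*(3 + O/2)) - 9 = -9 + O² + O*(3 + O/2))
√(-39767 + Y(167, G(v))) = √(-39767 + 167*(-9 + 3*1 + (3/2)*1²)) = √(-39767 + 167*(-9 + 3 + (3/2)*1)) = √(-39767 + 167*(-9 + 3 + 3/2)) = √(-39767 + 167*(-9/2)) = √(-39767 - 1503/2) = √(-81037/2) = I*√162074/2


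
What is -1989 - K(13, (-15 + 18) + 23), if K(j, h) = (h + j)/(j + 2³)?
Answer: -13936/7 ≈ -1990.9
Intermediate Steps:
K(j, h) = (h + j)/(8 + j) (K(j, h) = (h + j)/(j + 8) = (h + j)/(8 + j))
-1989 - K(13, (-15 + 18) + 23) = -1989 - (((-15 + 18) + 23) + 13)/(8 + 13) = -1989 - ((3 + 23) + 13)/21 = -1989 - (26 + 13)/21 = -1989 - 39/21 = -1989 - 1*13/7 = -1989 - 13/7 = -13936/7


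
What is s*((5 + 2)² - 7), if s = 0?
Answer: 0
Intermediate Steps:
s*((5 + 2)² - 7) = 0*((5 + 2)² - 7) = 0*(7² - 7) = 0*(49 - 7) = 0*42 = 0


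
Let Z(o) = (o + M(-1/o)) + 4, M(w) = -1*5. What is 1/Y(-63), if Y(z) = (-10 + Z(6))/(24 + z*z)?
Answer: -3993/5 ≈ -798.60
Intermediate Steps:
M(w) = -5
Z(o) = -1 + o (Z(o) = (o - 5) + 4 = (-5 + o) + 4 = -1 + o)
Y(z) = -5/(24 + z²) (Y(z) = (-10 + (-1 + 6))/(24 + z*z) = (-10 + 5)/(24 + z²) = -5/(24 + z²))
1/Y(-63) = 1/(-5/(24 + (-63)²)) = 1/(-5/(24 + 3969)) = 1/(-5/3993) = -3993/5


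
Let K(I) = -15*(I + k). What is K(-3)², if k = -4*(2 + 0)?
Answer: 27225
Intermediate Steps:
k = -8 (k = -4*2 = -8)
K(I) = 120 - 15*I (K(I) = -15*(I - 8) = -15*(-8 + I) = 120 - 15*I)
K(-3)² = (120 - 15*(-3))² = (120 + 45)² = 165² = 27225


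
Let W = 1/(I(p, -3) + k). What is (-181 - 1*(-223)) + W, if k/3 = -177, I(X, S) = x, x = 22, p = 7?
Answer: 21377/509 ≈ 41.998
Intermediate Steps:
I(X, S) = 22
k = -531 (k = 3*(-177) = -531)
W = -1/509 (W = 1/(22 - 531) = 1/(-509) = -1/509 ≈ -0.0019646)
(-181 - 1*(-223)) + W = (-181 - 1*(-223)) - 1/509 = (-181 + 223) - 1/509 = 42 - 1/509 = 21377/509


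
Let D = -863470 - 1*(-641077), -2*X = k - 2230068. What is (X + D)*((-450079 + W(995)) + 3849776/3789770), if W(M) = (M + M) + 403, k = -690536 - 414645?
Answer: -1226006590092212893/1894885 ≈ -6.4701e+11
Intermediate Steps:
k = -1105181
X = 3335249/2 (X = -(-1105181 - 2230068)/2 = -1/2*(-3335249) = 3335249/2 ≈ 1.6676e+6)
W(M) = 403 + 2*M (W(M) = 2*M + 403 = 403 + 2*M)
D = -222393 (D = -863470 + 641077 = -222393)
(X + D)*((-450079 + W(995)) + 3849776/3789770) = (3335249/2 - 222393)*((-450079 + (403 + 2*995)) + 3849776/3789770) = 2890463*((-450079 + (403 + 1990)) + 3849776*(1/3789770))/2 = 2890463*((-450079 + 2393) + 1924888/1894885)/2 = 2890463*(-447686 + 1924888/1894885)/2 = (2890463/2)*(-848311561222/1894885) = -1226006590092212893/1894885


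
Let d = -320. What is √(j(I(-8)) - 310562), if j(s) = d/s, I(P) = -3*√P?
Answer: √(-2795058 - 240*I*√2)/3 ≈ 0.033836 - 557.28*I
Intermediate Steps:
j(s) = -320/s
√(j(I(-8)) - 310562) = √(-320*I*√2/12 - 310562) = √(-80*I*√2/3 - 310562) = √(-310562 - 80*I*√2/3)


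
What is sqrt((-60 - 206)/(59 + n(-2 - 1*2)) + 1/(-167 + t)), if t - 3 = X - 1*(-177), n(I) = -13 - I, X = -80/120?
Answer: I*sqrt(179302)/185 ≈ 2.2889*I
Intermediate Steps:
X = -2/3 (X = -80*1/120 = -2/3 ≈ -0.66667)
t = 538/3 (t = 3 + (-2/3 - 1*(-177)) = 3 + (-2/3 + 177) = 3 + 529/3 = 538/3 ≈ 179.33)
sqrt((-60 - 206)/(59 + n(-2 - 1*2)) + 1/(-167 + t)) = sqrt((-60 - 206)/(59 + (-13 - (-2 - 1*2))) + 1/(-167 + 538/3)) = sqrt(-266/(59 + (-13 - (-2 - 2))) + 1/(37/3)) = sqrt(-266/(59 + (-13 - 1*(-4))) + 3/37) = sqrt(-266/(59 + (-13 + 4)) + 3/37) = sqrt(-266/(59 - 9) + 3/37) = sqrt(-266/50 + 3/37) = sqrt(-266*1/50 + 3/37) = sqrt(-133/25 + 3/37) = sqrt(-4846/925) = I*sqrt(179302)/185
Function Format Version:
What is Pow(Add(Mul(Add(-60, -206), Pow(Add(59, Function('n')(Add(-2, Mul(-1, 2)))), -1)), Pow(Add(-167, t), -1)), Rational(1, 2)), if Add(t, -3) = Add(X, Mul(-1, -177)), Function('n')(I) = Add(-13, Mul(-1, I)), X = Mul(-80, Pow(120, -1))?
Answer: Mul(Rational(1, 185), I, Pow(179302, Rational(1, 2))) ≈ Mul(2.2889, I)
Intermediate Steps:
X = Rational(-2, 3) (X = Mul(-80, Rational(1, 120)) = Rational(-2, 3) ≈ -0.66667)
t = Rational(538, 3) (t = Add(3, Add(Rational(-2, 3), Mul(-1, -177))) = Add(3, Add(Rational(-2, 3), 177)) = Add(3, Rational(529, 3)) = Rational(538, 3) ≈ 179.33)
Pow(Add(Mul(Add(-60, -206), Pow(Add(59, Function('n')(Add(-2, Mul(-1, 2)))), -1)), Pow(Add(-167, t), -1)), Rational(1, 2)) = Pow(Add(Mul(Add(-60, -206), Pow(Add(59, Add(-13, Mul(-1, Add(-2, Mul(-1, 2))))), -1)), Pow(Add(-167, Rational(538, 3)), -1)), Rational(1, 2)) = Pow(Add(Mul(-266, Pow(Add(59, Add(-13, Mul(-1, Add(-2, -2)))), -1)), Pow(Rational(37, 3), -1)), Rational(1, 2)) = Pow(Add(Mul(-266, Pow(Add(59, Add(-13, Mul(-1, -4))), -1)), Rational(3, 37)), Rational(1, 2)) = Pow(Add(Mul(-266, Pow(Add(59, Add(-13, 4)), -1)), Rational(3, 37)), Rational(1, 2)) = Pow(Add(Mul(-266, Pow(Add(59, -9), -1)), Rational(3, 37)), Rational(1, 2)) = Pow(Add(Mul(-266, Pow(50, -1)), Rational(3, 37)), Rational(1, 2)) = Pow(Add(Mul(-266, Rational(1, 50)), Rational(3, 37)), Rational(1, 2)) = Pow(Add(Rational(-133, 25), Rational(3, 37)), Rational(1, 2)) = Pow(Rational(-4846, 925), Rational(1, 2)) = Mul(Rational(1, 185), I, Pow(179302, Rational(1, 2)))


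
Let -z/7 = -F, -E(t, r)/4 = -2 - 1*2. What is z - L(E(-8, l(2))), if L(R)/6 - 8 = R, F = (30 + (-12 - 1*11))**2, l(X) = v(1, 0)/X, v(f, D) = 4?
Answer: 199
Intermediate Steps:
l(X) = 4/X
E(t, r) = 16 (E(t, r) = -4*(-2 - 1*2) = -4*(-2 - 2) = -4*(-4) = 16)
F = 49 (F = (30 + (-12 - 11))**2 = (30 - 23)**2 = 7**2 = 49)
L(R) = 48 + 6*R
z = 343 (z = -(-7)*49 = -7*(-49) = 343)
z - L(E(-8, l(2))) = 343 - (48 + 6*16) = 343 - (48 + 96) = 343 - 1*144 = 343 - 144 = 199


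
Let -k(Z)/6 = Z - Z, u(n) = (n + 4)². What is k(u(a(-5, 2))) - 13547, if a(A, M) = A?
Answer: -13547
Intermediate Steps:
u(n) = (4 + n)²
k(Z) = 0 (k(Z) = -6*(Z - Z) = -6*0 = 0)
k(u(a(-5, 2))) - 13547 = 0 - 13547 = -13547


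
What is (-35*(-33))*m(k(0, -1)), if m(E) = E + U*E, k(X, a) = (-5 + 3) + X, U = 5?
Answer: -13860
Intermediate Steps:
k(X, a) = -2 + X
m(E) = 6*E (m(E) = E + 5*E = 6*E)
(-35*(-33))*m(k(0, -1)) = (-35*(-33))*(6*(-2 + 0)) = 1155*(6*(-2)) = 1155*(-12) = -13860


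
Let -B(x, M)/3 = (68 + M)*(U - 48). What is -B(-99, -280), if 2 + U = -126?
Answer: 111936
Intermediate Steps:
U = -128 (U = -2 - 126 = -128)
B(x, M) = 35904 + 528*M (B(x, M) = -3*(68 + M)*(-128 - 48) = -3*(68 + M)*(-176) = -3*(-11968 - 176*M) = 35904 + 528*M)
-B(-99, -280) = -(35904 + 528*(-280)) = -(35904 - 147840) = -1*(-111936) = 111936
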